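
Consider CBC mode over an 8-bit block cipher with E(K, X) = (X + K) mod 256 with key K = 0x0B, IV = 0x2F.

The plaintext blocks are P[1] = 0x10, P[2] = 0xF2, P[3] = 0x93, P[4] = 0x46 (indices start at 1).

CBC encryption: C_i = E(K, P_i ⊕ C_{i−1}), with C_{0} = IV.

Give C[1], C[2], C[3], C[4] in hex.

C[1]: P[1] ⊕ 0x2F = 0x3F; E(K, 0x3F) = 0x4A.
C[2]: P[2] ⊕ 0x4A = 0xB8; E(K, 0xB8) = 0xC3.
C[3]: P[3] ⊕ 0xC3 = 0x50; E(K, 0x50) = 0x5B.
C[4]: P[4] ⊕ 0x5B = 0x1D; E(K, 0x1D) = 0x28.

C[1] = 0x4A, C[2] = 0xC3, C[3] = 0x5B, C[4] = 0x28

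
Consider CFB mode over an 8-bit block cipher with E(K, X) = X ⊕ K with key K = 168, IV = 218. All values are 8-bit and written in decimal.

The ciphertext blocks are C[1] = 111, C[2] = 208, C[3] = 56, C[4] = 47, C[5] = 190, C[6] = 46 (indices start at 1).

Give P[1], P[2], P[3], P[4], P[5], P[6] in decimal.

CFB decryption: P_i = C_i ⊕ E(K, C_{i−1}), with C_{0} = IV.
P[1]: E(K, 218) = 114; 111 ⊕ 114 = 29.
P[2]: E(K, 111) = 199; 208 ⊕ 199 = 23.
P[3]: E(K, 208) = 120; 56 ⊕ 120 = 64.
P[4]: E(K, 56) = 144; 47 ⊕ 144 = 191.
P[5]: E(K, 47) = 135; 190 ⊕ 135 = 57.
P[6]: E(K, 190) = 22; 46 ⊕ 22 = 56.

P[1] = 29, P[2] = 23, P[3] = 64, P[4] = 191, P[5] = 57, P[6] = 56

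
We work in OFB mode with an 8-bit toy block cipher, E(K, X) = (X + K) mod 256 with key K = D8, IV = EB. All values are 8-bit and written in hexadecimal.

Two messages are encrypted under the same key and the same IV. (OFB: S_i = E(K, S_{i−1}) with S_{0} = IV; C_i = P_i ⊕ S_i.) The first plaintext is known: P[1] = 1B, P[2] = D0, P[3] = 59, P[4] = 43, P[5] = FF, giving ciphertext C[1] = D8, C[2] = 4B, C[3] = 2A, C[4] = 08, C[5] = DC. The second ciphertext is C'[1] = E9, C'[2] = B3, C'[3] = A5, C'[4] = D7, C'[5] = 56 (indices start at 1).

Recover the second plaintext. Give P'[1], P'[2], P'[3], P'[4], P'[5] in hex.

In OFB with a reused IV, both messages share the same keystream S_i, so C_i ⊕ C'_i = P_i ⊕ P'_i and thus P'_i = P_i ⊕ C_i ⊕ C'_i.
P'[1]: 1B ⊕ D8 ⊕ E9 = 2A.
P'[2]: D0 ⊕ 4B ⊕ B3 = 28.
P'[3]: 59 ⊕ 2A ⊕ A5 = D6.
P'[4]: 43 ⊕ 08 ⊕ D7 = 9C.
P'[5]: FF ⊕ DC ⊕ 56 = 75.

P'[1] = 2A, P'[2] = 28, P'[3] = D6, P'[4] = 9C, P'[5] = 75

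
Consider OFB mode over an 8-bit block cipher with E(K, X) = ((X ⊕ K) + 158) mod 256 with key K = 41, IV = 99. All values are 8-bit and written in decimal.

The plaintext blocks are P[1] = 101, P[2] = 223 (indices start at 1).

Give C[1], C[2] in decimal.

OFB encryption: S_i = E(K, S_{i−1}) with S_{0} = IV; C_i = P_i ⊕ S_i.
C[1]: S = E(K, 99) = 232; 101 ⊕ 232 = 141.
C[2]: S = E(K, 232) = 95; 223 ⊕ 95 = 128.

C[1] = 141, C[2] = 128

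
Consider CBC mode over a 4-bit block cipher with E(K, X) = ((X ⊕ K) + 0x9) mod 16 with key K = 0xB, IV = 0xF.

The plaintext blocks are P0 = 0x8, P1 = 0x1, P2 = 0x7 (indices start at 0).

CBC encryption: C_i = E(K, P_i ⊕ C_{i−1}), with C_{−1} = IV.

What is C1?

C0: P0 ⊕ 0xF = 0x7; E(K, 0x7) = 0x5.
C1: P1 ⊕ 0x5 = 0x4; E(K, 0x4) = 0x8.

C1 = 0x8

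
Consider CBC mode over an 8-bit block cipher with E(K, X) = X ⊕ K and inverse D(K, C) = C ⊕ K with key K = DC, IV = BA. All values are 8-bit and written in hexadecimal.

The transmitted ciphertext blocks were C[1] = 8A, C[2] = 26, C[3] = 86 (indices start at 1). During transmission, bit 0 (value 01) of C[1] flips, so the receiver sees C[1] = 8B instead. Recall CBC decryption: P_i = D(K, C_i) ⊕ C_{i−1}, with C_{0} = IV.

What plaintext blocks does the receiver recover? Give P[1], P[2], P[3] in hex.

Only C[1] changed, to 8B. In CBC, a change in C_i garbles P_i and flips the same bit in P_{i+1}. Decrypting the received ciphertext:
P[1]: D(K, 8B) = 57; 57 ⊕ BA = ED.
P[2]: D(K, 26) = FA; FA ⊕ 8B = 71.
P[3]: D(K, 86) = 5A; 5A ⊕ 26 = 7C.
Blocks that differ from the original plaintext: P[1], P[2].

P[1] = ED, P[2] = 71, P[3] = 7C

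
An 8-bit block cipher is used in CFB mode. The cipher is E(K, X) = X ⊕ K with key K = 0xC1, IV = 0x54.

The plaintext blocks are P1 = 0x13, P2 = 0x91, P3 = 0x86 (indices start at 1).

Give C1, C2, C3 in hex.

C1 = 0x86, C2 = 0xD6, C3 = 0x91

CFB encryption: C_i = P_i ⊕ E(K, C_{i−1}), with C_{0} = IV.
C1: E(K, 0x54) = 0x95; 0x13 ⊕ 0x95 = 0x86.
C2: E(K, 0x86) = 0x47; 0x91 ⊕ 0x47 = 0xD6.
C3: E(K, 0xD6) = 0x17; 0x86 ⊕ 0x17 = 0x91.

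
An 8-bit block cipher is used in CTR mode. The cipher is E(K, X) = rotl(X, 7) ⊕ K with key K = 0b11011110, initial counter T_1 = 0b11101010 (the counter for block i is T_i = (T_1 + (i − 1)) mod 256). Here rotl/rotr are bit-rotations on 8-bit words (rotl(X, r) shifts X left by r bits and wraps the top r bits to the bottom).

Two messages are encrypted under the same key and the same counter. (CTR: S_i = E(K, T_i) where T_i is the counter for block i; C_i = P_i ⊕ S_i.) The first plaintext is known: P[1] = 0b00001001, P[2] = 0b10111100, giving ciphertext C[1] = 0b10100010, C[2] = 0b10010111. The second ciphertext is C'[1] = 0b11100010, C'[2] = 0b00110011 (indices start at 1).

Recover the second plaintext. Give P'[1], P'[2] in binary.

P'[1] = 0b01001001, P'[2] = 0b00011000

In CTR with a reused counter, both messages share the same keystream S_i, so C_i ⊕ C'_i = P_i ⊕ P'_i and thus P'_i = P_i ⊕ C_i ⊕ C'_i.
P'[1]: 0b00001001 ⊕ 0b10100010 ⊕ 0b11100010 = 0b01001001.
P'[2]: 0b10111100 ⊕ 0b10010111 ⊕ 0b00110011 = 0b00011000.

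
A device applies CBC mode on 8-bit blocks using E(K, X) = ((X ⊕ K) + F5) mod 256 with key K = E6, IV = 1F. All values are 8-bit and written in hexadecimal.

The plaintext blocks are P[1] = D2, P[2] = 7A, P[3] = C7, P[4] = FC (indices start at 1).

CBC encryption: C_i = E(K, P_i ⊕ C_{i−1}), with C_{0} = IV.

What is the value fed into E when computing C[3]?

76

C[1]: P[1] ⊕ 1F = CD; E(K, CD) = 20.
C[2]: P[2] ⊕ 20 = 5A; E(K, 5A) = B1.
C[3]: P[3] ⊕ B1 = 76; E(K, 76) = 85.
So the input to E for block [3] is 76.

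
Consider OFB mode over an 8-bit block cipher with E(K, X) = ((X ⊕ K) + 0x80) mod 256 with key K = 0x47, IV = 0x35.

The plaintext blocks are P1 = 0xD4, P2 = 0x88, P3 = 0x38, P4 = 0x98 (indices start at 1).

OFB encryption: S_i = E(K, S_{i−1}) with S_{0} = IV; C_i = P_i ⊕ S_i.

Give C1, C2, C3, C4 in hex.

C1 = 0x26, C2 = 0xBD, C3 = 0xCA, C4 = 0xAD

C1: S = E(K, 0x35) = 0xF2; 0xD4 ⊕ 0xF2 = 0x26.
C2: S = E(K, 0xF2) = 0x35; 0x88 ⊕ 0x35 = 0xBD.
C3: S = E(K, 0x35) = 0xF2; 0x38 ⊕ 0xF2 = 0xCA.
C4: S = E(K, 0xF2) = 0x35; 0x98 ⊕ 0x35 = 0xAD.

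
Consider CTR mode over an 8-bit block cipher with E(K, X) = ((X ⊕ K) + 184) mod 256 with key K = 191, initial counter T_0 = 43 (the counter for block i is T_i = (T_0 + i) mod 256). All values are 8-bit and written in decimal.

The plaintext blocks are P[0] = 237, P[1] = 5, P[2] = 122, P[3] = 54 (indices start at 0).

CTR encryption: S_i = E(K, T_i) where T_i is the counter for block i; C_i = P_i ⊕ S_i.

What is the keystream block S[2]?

C[0]: T = 43, S = E(K, T) = 76; 237 ⊕ 76 = 161.
C[1]: T = 44, S = E(K, T) = 75; 5 ⊕ 75 = 78.
C[2]: T = 45, S = E(K, T) = 74; 122 ⊕ 74 = 48.
So S[2] = 74.

74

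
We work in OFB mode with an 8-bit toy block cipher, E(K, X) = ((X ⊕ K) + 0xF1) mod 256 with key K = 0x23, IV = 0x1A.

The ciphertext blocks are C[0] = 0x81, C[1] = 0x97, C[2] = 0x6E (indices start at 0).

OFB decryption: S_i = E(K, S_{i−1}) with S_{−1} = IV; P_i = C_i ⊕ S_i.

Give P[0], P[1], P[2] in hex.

P[0]: S = E(K, 0x1A) = 0x2A; 0x81 ⊕ 0x2A = 0xAB.
P[1]: S = E(K, 0x2A) = 0xFA; 0x97 ⊕ 0xFA = 0x6D.
P[2]: S = E(K, 0xFA) = 0xCA; 0x6E ⊕ 0xCA = 0xA4.

P[0] = 0xAB, P[1] = 0x6D, P[2] = 0xA4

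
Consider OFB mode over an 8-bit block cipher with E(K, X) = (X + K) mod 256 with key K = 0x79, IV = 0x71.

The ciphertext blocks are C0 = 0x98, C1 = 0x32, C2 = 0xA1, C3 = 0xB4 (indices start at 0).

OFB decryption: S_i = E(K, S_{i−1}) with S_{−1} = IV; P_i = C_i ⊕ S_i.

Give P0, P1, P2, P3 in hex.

P0 = 0x72, P1 = 0x51, P2 = 0x7D, P3 = 0xE1

P0: S = E(K, 0x71) = 0xEA; 0x98 ⊕ 0xEA = 0x72.
P1: S = E(K, 0xEA) = 0x63; 0x32 ⊕ 0x63 = 0x51.
P2: S = E(K, 0x63) = 0xDC; 0xA1 ⊕ 0xDC = 0x7D.
P3: S = E(K, 0xDC) = 0x55; 0xB4 ⊕ 0x55 = 0xE1.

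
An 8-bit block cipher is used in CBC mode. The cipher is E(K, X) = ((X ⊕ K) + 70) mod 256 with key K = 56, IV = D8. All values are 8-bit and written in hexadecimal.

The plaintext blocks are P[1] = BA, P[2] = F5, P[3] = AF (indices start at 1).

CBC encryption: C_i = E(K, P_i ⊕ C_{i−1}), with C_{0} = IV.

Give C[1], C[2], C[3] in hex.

C[1] = A4, C[2] = 77, C[3] = FE

C[1]: P[1] ⊕ D8 = 62; E(K, 62) = A4.
C[2]: P[2] ⊕ A4 = 51; E(K, 51) = 77.
C[3]: P[3] ⊕ 77 = D8; E(K, D8) = FE.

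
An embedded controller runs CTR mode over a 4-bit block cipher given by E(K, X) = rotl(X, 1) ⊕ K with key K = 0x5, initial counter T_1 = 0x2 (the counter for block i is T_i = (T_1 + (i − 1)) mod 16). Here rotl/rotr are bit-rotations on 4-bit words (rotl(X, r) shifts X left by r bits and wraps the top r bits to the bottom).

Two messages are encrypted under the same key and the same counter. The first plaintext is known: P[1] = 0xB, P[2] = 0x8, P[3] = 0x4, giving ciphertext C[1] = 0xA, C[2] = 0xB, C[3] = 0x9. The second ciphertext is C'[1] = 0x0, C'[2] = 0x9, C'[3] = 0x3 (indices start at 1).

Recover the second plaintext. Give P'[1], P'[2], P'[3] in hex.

In CTR with a reused counter, both messages share the same keystream S_i, so C_i ⊕ C'_i = P_i ⊕ P'_i and thus P'_i = P_i ⊕ C_i ⊕ C'_i.
P'[1]: 0xB ⊕ 0xA ⊕ 0x0 = 0x1.
P'[2]: 0x8 ⊕ 0xB ⊕ 0x9 = 0xA.
P'[3]: 0x4 ⊕ 0x9 ⊕ 0x3 = 0xE.

P'[1] = 0x1, P'[2] = 0xA, P'[3] = 0xE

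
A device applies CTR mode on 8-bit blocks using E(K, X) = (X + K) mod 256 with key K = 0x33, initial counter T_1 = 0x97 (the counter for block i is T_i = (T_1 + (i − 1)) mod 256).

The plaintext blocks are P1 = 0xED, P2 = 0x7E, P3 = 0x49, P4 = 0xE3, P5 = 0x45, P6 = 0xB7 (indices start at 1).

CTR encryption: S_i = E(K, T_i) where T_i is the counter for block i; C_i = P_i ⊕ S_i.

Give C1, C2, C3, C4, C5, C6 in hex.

C1: T = 0x97, S = E(K, T) = 0xCA; 0xED ⊕ 0xCA = 0x27.
C2: T = 0x98, S = E(K, T) = 0xCB; 0x7E ⊕ 0xCB = 0xB5.
C3: T = 0x99, S = E(K, T) = 0xCC; 0x49 ⊕ 0xCC = 0x85.
C4: T = 0x9A, S = E(K, T) = 0xCD; 0xE3 ⊕ 0xCD = 0x2E.
C5: T = 0x9B, S = E(K, T) = 0xCE; 0x45 ⊕ 0xCE = 0x8B.
C6: T = 0x9C, S = E(K, T) = 0xCF; 0xB7 ⊕ 0xCF = 0x78.

C1 = 0x27, C2 = 0xB5, C3 = 0x85, C4 = 0x2E, C5 = 0x8B, C6 = 0x78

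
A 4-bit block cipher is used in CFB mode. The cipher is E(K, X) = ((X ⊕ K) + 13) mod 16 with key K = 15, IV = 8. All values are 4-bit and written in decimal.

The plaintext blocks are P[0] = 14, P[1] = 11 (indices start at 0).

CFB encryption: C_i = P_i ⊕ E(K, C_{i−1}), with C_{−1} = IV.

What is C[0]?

C[0] = 10

C[0]: E(K, 8) = 4; 14 ⊕ 4 = 10.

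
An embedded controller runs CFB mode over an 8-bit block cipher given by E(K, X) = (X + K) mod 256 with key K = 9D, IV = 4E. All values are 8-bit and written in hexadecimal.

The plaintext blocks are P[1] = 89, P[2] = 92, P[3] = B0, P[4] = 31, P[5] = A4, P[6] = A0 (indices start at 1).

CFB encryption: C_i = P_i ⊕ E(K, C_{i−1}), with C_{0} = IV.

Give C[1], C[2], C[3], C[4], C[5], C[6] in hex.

C[1] = 62, C[2] = 6D, C[3] = BA, C[4] = 66, C[5] = A7, C[6] = E4

C[1]: E(K, 4E) = EB; 89 ⊕ EB = 62.
C[2]: E(K, 62) = FF; 92 ⊕ FF = 6D.
C[3]: E(K, 6D) = 0A; B0 ⊕ 0A = BA.
C[4]: E(K, BA) = 57; 31 ⊕ 57 = 66.
C[5]: E(K, 66) = 03; A4 ⊕ 03 = A7.
C[6]: E(K, A7) = 44; A0 ⊕ 44 = E4.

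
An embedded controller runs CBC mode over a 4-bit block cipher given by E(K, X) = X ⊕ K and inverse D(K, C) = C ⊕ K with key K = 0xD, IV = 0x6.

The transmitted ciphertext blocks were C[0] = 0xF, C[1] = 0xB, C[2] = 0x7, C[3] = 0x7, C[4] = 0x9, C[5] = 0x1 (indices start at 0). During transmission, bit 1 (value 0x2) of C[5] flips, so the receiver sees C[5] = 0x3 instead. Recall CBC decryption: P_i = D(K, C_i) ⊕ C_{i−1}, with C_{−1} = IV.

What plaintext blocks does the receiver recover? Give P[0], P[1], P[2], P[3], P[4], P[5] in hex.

Only C[5] changed, to 0x3. In CBC, a change in C_i garbles P_i and flips the same bit in P_{i+1}. Decrypting the received ciphertext:
P[0]: D(K, 0xF) = 0x2; 0x2 ⊕ 0x6 = 0x4.
P[1]: D(K, 0xB) = 0x6; 0x6 ⊕ 0xF = 0x9.
P[2]: D(K, 0x7) = 0xA; 0xA ⊕ 0xB = 0x1.
P[3]: D(K, 0x7) = 0xA; 0xA ⊕ 0x7 = 0xD.
P[4]: D(K, 0x9) = 0x4; 0x4 ⊕ 0x7 = 0x3.
P[5]: D(K, 0x3) = 0xE; 0xE ⊕ 0x9 = 0x7.
Blocks that differ from the original plaintext: P[5].

P[0] = 0x4, P[1] = 0x9, P[2] = 0x1, P[3] = 0xD, P[4] = 0x3, P[5] = 0x7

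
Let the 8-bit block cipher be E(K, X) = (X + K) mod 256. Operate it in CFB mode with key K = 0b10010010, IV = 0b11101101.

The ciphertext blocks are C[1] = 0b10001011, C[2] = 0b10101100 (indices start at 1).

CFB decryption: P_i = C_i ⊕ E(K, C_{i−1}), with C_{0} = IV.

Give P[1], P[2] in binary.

P[1] = 0b11110100, P[2] = 0b10110001

P[1]: E(K, 0b11101101) = 0b01111111; 0b10001011 ⊕ 0b01111111 = 0b11110100.
P[2]: E(K, 0b10001011) = 0b00011101; 0b10101100 ⊕ 0b00011101 = 0b10110001.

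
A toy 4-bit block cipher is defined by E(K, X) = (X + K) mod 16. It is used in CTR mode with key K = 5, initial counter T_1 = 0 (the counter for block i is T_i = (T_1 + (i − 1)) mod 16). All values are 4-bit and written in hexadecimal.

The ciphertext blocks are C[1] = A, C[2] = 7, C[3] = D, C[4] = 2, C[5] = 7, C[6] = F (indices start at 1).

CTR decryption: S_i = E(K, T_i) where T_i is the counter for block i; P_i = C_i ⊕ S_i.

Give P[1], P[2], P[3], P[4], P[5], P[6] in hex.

P[1]: T = 0, S = E(K, T) = 5; A ⊕ 5 = F.
P[2]: T = 1, S = E(K, T) = 6; 7 ⊕ 6 = 1.
P[3]: T = 2, S = E(K, T) = 7; D ⊕ 7 = A.
P[4]: T = 3, S = E(K, T) = 8; 2 ⊕ 8 = A.
P[5]: T = 4, S = E(K, T) = 9; 7 ⊕ 9 = E.
P[6]: T = 5, S = E(K, T) = A; F ⊕ A = 5.

P[1] = F, P[2] = 1, P[3] = A, P[4] = A, P[5] = E, P[6] = 5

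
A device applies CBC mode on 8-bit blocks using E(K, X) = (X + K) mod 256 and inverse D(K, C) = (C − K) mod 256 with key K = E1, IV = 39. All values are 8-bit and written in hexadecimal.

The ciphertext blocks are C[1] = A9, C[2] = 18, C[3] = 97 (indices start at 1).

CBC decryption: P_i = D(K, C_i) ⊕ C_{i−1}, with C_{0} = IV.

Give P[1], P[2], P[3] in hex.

P[1]: D(K, A9) = C8; C8 ⊕ 39 = F1.
P[2]: D(K, 18) = 37; 37 ⊕ A9 = 9E.
P[3]: D(K, 97) = B6; B6 ⊕ 18 = AE.

P[1] = F1, P[2] = 9E, P[3] = AE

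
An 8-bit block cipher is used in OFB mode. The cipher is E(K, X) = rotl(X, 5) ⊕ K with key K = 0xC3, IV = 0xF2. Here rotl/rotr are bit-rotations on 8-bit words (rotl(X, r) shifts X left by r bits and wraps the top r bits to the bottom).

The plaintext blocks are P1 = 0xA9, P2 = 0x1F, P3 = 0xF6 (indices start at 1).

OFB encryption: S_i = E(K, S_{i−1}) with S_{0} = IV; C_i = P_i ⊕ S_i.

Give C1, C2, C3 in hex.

C1: S = E(K, 0xF2) = 0x9D; 0xA9 ⊕ 0x9D = 0x34.
C2: S = E(K, 0x9D) = 0x70; 0x1F ⊕ 0x70 = 0x6F.
C3: S = E(K, 0x70) = 0xCD; 0xF6 ⊕ 0xCD = 0x3B.

C1 = 0x34, C2 = 0x6F, C3 = 0x3B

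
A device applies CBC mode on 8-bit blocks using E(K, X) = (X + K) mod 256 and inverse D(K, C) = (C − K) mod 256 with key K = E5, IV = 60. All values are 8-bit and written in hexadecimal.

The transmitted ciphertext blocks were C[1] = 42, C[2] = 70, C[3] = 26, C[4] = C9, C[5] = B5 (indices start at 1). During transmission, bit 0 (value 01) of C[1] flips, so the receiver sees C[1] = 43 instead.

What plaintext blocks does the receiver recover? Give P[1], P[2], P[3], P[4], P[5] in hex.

CBC decryption: P_i = D(K, C_i) ⊕ C_{i−1}, with C_{0} = IV.
Only C[1] changed, to 43. In CBC, a change in C_i garbles P_i and flips the same bit in P_{i+1}. Decrypting the received ciphertext:
P[1]: D(K, 43) = 5E; 5E ⊕ 60 = 3E.
P[2]: D(K, 70) = 8B; 8B ⊕ 43 = C8.
P[3]: D(K, 26) = 41; 41 ⊕ 70 = 31.
P[4]: D(K, C9) = E4; E4 ⊕ 26 = C2.
P[5]: D(K, B5) = D0; D0 ⊕ C9 = 19.
Blocks that differ from the original plaintext: P[1], P[2].

P[1] = 3E, P[2] = C8, P[3] = 31, P[4] = C2, P[5] = 19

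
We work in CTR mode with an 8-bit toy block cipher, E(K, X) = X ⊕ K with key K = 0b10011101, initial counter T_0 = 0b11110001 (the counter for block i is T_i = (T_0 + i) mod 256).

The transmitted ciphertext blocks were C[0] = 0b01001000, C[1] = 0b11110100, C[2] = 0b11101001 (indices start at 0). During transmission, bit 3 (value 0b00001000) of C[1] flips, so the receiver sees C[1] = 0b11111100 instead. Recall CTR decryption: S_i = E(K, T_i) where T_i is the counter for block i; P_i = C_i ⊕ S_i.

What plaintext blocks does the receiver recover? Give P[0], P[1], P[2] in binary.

Only C[1] changed, to 0b11111100. In CTR, a change in C_i flips the same bit in P_i only; the keystream is unaffected. Decrypting the received ciphertext:
P[0]: T = 0b11110001, S = E(K, T) = 0b01101100; 0b01001000 ⊕ 0b01101100 = 0b00100100.
P[1]: T = 0b11110010, S = E(K, T) = 0b01101111; 0b11111100 ⊕ 0b01101111 = 0b10010011.
P[2]: T = 0b11110011, S = E(K, T) = 0b01101110; 0b11101001 ⊕ 0b01101110 = 0b10000111.
Blocks that differ from the original plaintext: P[1].

P[0] = 0b00100100, P[1] = 0b10010011, P[2] = 0b10000111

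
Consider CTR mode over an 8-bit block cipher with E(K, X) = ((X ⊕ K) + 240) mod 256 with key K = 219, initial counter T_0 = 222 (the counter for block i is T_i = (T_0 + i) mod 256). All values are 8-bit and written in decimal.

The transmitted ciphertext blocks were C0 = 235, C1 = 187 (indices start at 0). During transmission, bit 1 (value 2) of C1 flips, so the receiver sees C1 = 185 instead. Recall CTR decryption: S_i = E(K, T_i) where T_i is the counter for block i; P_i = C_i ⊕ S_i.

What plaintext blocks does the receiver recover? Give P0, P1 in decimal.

P0 = 30, P1 = 77

Only C1 changed, to 185. In CTR, a change in C_i flips the same bit in P_i only; the keystream is unaffected. Decrypting the received ciphertext:
P0: T = 222, S = E(K, T) = 245; 235 ⊕ 245 = 30.
P1: T = 223, S = E(K, T) = 244; 185 ⊕ 244 = 77.
Blocks that differ from the original plaintext: P1.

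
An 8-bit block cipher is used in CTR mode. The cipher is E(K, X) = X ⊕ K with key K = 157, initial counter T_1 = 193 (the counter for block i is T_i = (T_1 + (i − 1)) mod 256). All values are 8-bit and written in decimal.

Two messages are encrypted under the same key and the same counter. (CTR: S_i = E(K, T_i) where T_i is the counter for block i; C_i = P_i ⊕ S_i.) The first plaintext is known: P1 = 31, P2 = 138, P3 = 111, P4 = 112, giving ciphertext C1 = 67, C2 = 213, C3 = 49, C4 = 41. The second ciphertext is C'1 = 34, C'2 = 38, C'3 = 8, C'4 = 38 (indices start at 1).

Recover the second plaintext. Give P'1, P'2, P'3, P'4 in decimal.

In CTR with a reused counter, both messages share the same keystream S_i, so C_i ⊕ C'_i = P_i ⊕ P'_i and thus P'_i = P_i ⊕ C_i ⊕ C'_i.
P'1: 31 ⊕ 67 ⊕ 34 = 126.
P'2: 138 ⊕ 213 ⊕ 38 = 121.
P'3: 111 ⊕ 49 ⊕ 8 = 86.
P'4: 112 ⊕ 41 ⊕ 38 = 127.

P'1 = 126, P'2 = 121, P'3 = 86, P'4 = 127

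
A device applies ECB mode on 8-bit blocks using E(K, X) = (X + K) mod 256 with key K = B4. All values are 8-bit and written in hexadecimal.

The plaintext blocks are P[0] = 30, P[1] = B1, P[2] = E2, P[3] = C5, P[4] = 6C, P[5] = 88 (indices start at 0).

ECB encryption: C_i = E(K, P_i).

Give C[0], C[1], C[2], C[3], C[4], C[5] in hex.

C[0]: E(K, 30) = E4.
C[1]: E(K, B1) = 65.
C[2]: E(K, E2) = 96.
C[3]: E(K, C5) = 79.
C[4]: E(K, 6C) = 20.
C[5]: E(K, 88) = 3C.

C[0] = E4, C[1] = 65, C[2] = 96, C[3] = 79, C[4] = 20, C[5] = 3C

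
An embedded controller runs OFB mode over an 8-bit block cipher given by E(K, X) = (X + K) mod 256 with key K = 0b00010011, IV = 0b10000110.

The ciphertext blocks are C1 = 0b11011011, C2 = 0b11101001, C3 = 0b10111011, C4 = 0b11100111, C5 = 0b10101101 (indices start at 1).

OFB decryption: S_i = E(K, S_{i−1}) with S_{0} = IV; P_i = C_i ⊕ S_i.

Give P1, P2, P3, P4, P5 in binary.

P1 = 0b01000010, P2 = 0b01000101, P3 = 0b00000100, P4 = 0b00110101, P5 = 0b01001000

P1: S = E(K, 0b10000110) = 0b10011001; 0b11011011 ⊕ 0b10011001 = 0b01000010.
P2: S = E(K, 0b10011001) = 0b10101100; 0b11101001 ⊕ 0b10101100 = 0b01000101.
P3: S = E(K, 0b10101100) = 0b10111111; 0b10111011 ⊕ 0b10111111 = 0b00000100.
P4: S = E(K, 0b10111111) = 0b11010010; 0b11100111 ⊕ 0b11010010 = 0b00110101.
P5: S = E(K, 0b11010010) = 0b11100101; 0b10101101 ⊕ 0b11100101 = 0b01001000.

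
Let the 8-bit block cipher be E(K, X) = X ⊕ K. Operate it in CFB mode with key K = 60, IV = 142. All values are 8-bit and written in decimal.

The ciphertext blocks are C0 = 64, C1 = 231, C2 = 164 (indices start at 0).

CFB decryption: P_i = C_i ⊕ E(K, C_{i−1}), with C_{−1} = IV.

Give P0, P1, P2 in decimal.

P0: E(K, 142) = 178; 64 ⊕ 178 = 242.
P1: E(K, 64) = 124; 231 ⊕ 124 = 155.
P2: E(K, 231) = 219; 164 ⊕ 219 = 127.

P0 = 242, P1 = 155, P2 = 127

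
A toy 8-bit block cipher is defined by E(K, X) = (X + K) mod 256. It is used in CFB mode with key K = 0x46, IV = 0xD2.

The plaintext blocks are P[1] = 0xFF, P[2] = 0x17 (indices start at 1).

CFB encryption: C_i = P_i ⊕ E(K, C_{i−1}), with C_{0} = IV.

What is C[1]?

C[1]: E(K, 0xD2) = 0x18; 0xFF ⊕ 0x18 = 0xE7.

C[1] = 0xE7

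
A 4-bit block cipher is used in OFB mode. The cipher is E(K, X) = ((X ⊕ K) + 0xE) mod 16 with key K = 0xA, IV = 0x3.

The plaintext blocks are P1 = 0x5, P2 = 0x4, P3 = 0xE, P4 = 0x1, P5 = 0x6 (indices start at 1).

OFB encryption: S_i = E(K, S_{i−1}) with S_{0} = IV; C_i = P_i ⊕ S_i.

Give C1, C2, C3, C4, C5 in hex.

C1: S = E(K, 0x3) = 0x7; 0x5 ⊕ 0x7 = 0x2.
C2: S = E(K, 0x7) = 0xB; 0x4 ⊕ 0xB = 0xF.
C3: S = E(K, 0xB) = 0xF; 0xE ⊕ 0xF = 0x1.
C4: S = E(K, 0xF) = 0x3; 0x1 ⊕ 0x3 = 0x2.
C5: S = E(K, 0x3) = 0x7; 0x6 ⊕ 0x7 = 0x1.

C1 = 0x2, C2 = 0xF, C3 = 0x1, C4 = 0x2, C5 = 0x1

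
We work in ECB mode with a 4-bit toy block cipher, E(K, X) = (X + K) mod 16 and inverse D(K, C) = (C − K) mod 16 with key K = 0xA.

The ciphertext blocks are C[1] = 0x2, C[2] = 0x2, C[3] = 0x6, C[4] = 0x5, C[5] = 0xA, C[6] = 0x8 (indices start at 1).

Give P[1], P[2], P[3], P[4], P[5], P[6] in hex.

P[1] = 0x8, P[2] = 0x8, P[3] = 0xC, P[4] = 0xB, P[5] = 0x0, P[6] = 0xE

ECB decryption: P_i = D(K, C_i).
P[1]: D(K, 0x2) = 0x8.
P[2]: D(K, 0x2) = 0x8.
P[3]: D(K, 0x6) = 0xC.
P[4]: D(K, 0x5) = 0xB.
P[5]: D(K, 0xA) = 0x0.
P[6]: D(K, 0x8) = 0xE.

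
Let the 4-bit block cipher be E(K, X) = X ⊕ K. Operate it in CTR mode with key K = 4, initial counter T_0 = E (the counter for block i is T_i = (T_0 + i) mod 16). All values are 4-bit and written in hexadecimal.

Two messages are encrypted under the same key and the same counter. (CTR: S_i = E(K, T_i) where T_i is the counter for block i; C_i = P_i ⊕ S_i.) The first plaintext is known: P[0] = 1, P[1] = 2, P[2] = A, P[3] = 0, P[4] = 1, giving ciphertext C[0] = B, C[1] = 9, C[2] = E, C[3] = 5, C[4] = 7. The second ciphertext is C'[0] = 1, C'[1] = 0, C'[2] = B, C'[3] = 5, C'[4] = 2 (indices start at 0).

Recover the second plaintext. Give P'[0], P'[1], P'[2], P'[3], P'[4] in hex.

In CTR with a reused counter, both messages share the same keystream S_i, so C_i ⊕ C'_i = P_i ⊕ P'_i and thus P'_i = P_i ⊕ C_i ⊕ C'_i.
P'[0]: 1 ⊕ B ⊕ 1 = B.
P'[1]: 2 ⊕ 9 ⊕ 0 = B.
P'[2]: A ⊕ E ⊕ B = F.
P'[3]: 0 ⊕ 5 ⊕ 5 = 0.
P'[4]: 1 ⊕ 7 ⊕ 2 = 4.

P'[0] = B, P'[1] = B, P'[2] = F, P'[3] = 0, P'[4] = 4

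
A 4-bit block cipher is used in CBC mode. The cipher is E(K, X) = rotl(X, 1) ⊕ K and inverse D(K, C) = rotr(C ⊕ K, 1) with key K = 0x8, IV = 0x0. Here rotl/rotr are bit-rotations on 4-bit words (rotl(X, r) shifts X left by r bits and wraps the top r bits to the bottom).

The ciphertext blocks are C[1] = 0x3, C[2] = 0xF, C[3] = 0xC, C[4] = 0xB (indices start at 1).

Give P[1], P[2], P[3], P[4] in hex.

P[1] = 0xD, P[2] = 0x8, P[3] = 0xD, P[4] = 0x5

CBC decryption: P_i = D(K, C_i) ⊕ C_{i−1}, with C_{0} = IV.
P[1]: D(K, 0x3) = 0xD; 0xD ⊕ 0x0 = 0xD.
P[2]: D(K, 0xF) = 0xB; 0xB ⊕ 0x3 = 0x8.
P[3]: D(K, 0xC) = 0x2; 0x2 ⊕ 0xF = 0xD.
P[4]: D(K, 0xB) = 0x9; 0x9 ⊕ 0xC = 0x5.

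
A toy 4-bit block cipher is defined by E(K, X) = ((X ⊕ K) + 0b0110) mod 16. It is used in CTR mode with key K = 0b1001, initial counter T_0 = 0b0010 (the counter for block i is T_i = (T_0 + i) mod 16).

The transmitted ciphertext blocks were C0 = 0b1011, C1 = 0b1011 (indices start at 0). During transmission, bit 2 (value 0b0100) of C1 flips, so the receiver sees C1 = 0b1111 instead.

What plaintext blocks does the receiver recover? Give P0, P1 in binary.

CTR decryption: S_i = E(K, T_i) where T_i is the counter for block i; P_i = C_i ⊕ S_i.
Only C1 changed, to 0b1111. In CTR, a change in C_i flips the same bit in P_i only; the keystream is unaffected. Decrypting the received ciphertext:
P0: T = 0b0010, S = E(K, T) = 0b0001; 0b1011 ⊕ 0b0001 = 0b1010.
P1: T = 0b0011, S = E(K, T) = 0b0000; 0b1111 ⊕ 0b0000 = 0b1111.
Blocks that differ from the original plaintext: P1.

P0 = 0b1010, P1 = 0b1111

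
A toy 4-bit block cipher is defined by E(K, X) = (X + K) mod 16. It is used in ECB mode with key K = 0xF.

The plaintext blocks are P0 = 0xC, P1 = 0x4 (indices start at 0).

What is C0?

C0 = 0xB

ECB encryption: C_i = E(K, P_i).
C0: E(K, 0xC) = 0xB.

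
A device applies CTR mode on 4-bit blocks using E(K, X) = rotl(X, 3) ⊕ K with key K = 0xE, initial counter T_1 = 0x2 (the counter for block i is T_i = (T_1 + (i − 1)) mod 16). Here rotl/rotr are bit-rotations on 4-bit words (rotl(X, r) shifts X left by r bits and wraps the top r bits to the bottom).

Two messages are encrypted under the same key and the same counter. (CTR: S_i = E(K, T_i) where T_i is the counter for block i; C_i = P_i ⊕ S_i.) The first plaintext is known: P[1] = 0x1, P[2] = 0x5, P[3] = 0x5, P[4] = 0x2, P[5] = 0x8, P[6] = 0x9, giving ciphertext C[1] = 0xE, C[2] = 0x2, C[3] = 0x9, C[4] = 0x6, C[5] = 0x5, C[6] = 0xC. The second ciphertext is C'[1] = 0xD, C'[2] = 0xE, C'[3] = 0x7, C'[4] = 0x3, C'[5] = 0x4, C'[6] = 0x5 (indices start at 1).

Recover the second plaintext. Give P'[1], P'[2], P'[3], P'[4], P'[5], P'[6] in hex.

In CTR with a reused counter, both messages share the same keystream S_i, so C_i ⊕ C'_i = P_i ⊕ P'_i and thus P'_i = P_i ⊕ C_i ⊕ C'_i.
P'[1]: 0x1 ⊕ 0xE ⊕ 0xD = 0x2.
P'[2]: 0x5 ⊕ 0x2 ⊕ 0xE = 0x9.
P'[3]: 0x5 ⊕ 0x9 ⊕ 0x7 = 0xB.
P'[4]: 0x2 ⊕ 0x6 ⊕ 0x3 = 0x7.
P'[5]: 0x8 ⊕ 0x5 ⊕ 0x4 = 0x9.
P'[6]: 0x9 ⊕ 0xC ⊕ 0x5 = 0x0.

P'[1] = 0x2, P'[2] = 0x9, P'[3] = 0xB, P'[4] = 0x7, P'[5] = 0x9, P'[6] = 0x0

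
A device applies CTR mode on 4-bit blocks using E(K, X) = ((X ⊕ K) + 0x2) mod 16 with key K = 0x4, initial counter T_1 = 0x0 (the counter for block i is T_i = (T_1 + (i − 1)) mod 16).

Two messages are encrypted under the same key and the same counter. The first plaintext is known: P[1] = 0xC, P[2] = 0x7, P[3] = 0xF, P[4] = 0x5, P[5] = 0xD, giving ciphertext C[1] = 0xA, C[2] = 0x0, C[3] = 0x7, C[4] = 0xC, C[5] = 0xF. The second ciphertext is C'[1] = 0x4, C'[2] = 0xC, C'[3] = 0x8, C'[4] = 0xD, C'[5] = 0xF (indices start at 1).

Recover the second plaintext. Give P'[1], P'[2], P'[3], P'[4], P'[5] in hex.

P'[1] = 0x2, P'[2] = 0xB, P'[3] = 0x0, P'[4] = 0x4, P'[5] = 0xD

In CTR with a reused counter, both messages share the same keystream S_i, so C_i ⊕ C'_i = P_i ⊕ P'_i and thus P'_i = P_i ⊕ C_i ⊕ C'_i.
P'[1]: 0xC ⊕ 0xA ⊕ 0x4 = 0x2.
P'[2]: 0x7 ⊕ 0x0 ⊕ 0xC = 0xB.
P'[3]: 0xF ⊕ 0x7 ⊕ 0x8 = 0x0.
P'[4]: 0x5 ⊕ 0xC ⊕ 0xD = 0x4.
P'[5]: 0xD ⊕ 0xF ⊕ 0xF = 0xD.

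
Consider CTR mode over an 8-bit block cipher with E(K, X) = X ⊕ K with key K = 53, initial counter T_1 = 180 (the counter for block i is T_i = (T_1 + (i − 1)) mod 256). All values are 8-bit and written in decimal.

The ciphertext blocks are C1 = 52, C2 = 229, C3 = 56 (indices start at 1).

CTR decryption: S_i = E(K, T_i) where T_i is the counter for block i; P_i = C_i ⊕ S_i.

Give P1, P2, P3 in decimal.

P1 = 181, P2 = 101, P3 = 187

P1: T = 180, S = E(K, T) = 129; 52 ⊕ 129 = 181.
P2: T = 181, S = E(K, T) = 128; 229 ⊕ 128 = 101.
P3: T = 182, S = E(K, T) = 131; 56 ⊕ 131 = 187.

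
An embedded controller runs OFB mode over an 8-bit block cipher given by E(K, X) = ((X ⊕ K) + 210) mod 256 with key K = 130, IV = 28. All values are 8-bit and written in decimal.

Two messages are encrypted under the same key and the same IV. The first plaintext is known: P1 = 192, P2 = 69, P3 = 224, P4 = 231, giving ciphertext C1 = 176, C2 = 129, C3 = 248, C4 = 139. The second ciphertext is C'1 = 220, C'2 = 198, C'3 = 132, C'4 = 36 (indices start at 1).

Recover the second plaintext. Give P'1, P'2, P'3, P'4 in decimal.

P'1 = 172, P'2 = 2, P'3 = 156, P'4 = 72

In OFB with a reused IV, both messages share the same keystream S_i, so C_i ⊕ C'_i = P_i ⊕ P'_i and thus P'_i = P_i ⊕ C_i ⊕ C'_i.
P'1: 192 ⊕ 176 ⊕ 220 = 172.
P'2: 69 ⊕ 129 ⊕ 198 = 2.
P'3: 224 ⊕ 248 ⊕ 132 = 156.
P'4: 231 ⊕ 139 ⊕ 36 = 72.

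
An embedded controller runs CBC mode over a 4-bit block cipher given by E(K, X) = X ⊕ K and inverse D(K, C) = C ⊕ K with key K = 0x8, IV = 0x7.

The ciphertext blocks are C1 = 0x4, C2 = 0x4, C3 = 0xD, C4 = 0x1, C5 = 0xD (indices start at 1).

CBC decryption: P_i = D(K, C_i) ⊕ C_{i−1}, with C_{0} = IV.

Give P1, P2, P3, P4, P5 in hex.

P1 = 0xB, P2 = 0x8, P3 = 0x1, P4 = 0x4, P5 = 0x4

P1: D(K, 0x4) = 0xC; 0xC ⊕ 0x7 = 0xB.
P2: D(K, 0x4) = 0xC; 0xC ⊕ 0x4 = 0x8.
P3: D(K, 0xD) = 0x5; 0x5 ⊕ 0x4 = 0x1.
P4: D(K, 0x1) = 0x9; 0x9 ⊕ 0xD = 0x4.
P5: D(K, 0xD) = 0x5; 0x5 ⊕ 0x1 = 0x4.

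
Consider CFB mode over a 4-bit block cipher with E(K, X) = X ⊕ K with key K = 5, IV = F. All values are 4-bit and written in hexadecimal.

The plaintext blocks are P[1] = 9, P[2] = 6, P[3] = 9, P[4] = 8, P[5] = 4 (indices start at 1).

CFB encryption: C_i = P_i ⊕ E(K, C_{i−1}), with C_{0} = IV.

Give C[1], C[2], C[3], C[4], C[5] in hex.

C[1] = 3, C[2] = 0, C[3] = C, C[4] = 1, C[5] = 0

C[1]: E(K, F) = A; 9 ⊕ A = 3.
C[2]: E(K, 3) = 6; 6 ⊕ 6 = 0.
C[3]: E(K, 0) = 5; 9 ⊕ 5 = C.
C[4]: E(K, C) = 9; 8 ⊕ 9 = 1.
C[5]: E(K, 1) = 4; 4 ⊕ 4 = 0.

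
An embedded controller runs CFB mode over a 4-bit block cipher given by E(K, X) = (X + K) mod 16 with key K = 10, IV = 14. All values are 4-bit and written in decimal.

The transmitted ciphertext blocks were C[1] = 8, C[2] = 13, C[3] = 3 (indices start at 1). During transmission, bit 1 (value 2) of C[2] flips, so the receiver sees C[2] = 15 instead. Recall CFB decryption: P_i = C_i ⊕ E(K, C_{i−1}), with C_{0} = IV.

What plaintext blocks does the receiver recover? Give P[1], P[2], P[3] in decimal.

Only C[2] changed, to 15. In CFB, a change in C_i flips the same bit in P_i and garbles P_{i+1}. Decrypting the received ciphertext:
P[1]: E(K, 14) = 8; 8 ⊕ 8 = 0.
P[2]: E(K, 8) = 2; 15 ⊕ 2 = 13.
P[3]: E(K, 15) = 9; 3 ⊕ 9 = 10.
Blocks that differ from the original plaintext: P[2], P[3].

P[1] = 0, P[2] = 13, P[3] = 10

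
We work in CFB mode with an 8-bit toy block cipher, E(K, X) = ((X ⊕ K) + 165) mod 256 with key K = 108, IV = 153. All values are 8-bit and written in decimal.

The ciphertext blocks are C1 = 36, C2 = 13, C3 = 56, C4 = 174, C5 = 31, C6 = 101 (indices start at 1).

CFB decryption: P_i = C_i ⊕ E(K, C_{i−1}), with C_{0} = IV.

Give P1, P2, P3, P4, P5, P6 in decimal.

P1: E(K, 153) = 154; 36 ⊕ 154 = 190.
P2: E(K, 36) = 237; 13 ⊕ 237 = 224.
P3: E(K, 13) = 6; 56 ⊕ 6 = 62.
P4: E(K, 56) = 249; 174 ⊕ 249 = 87.
P5: E(K, 174) = 103; 31 ⊕ 103 = 120.
P6: E(K, 31) = 24; 101 ⊕ 24 = 125.

P1 = 190, P2 = 224, P3 = 62, P4 = 87, P5 = 120, P6 = 125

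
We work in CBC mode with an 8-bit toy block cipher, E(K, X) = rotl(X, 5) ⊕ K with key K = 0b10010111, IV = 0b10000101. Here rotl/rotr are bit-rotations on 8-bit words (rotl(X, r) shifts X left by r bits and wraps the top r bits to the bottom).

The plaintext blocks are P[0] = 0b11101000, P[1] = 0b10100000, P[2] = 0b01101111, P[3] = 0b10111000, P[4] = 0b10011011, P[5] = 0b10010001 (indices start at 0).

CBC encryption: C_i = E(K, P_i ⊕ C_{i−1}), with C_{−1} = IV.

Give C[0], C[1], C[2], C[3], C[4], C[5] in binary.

C[0] = 0b00111010, C[1] = 0b11000100, C[2] = 0b11100010, C[3] = 0b11011100, C[4] = 0b01111111, C[5] = 0b01001010

C[0]: P[0] ⊕ 0b10000101 = 0b01101101; E(K, 0b01101101) = 0b00111010.
C[1]: P[1] ⊕ 0b00111010 = 0b10011010; E(K, 0b10011010) = 0b11000100.
C[2]: P[2] ⊕ 0b11000100 = 0b10101011; E(K, 0b10101011) = 0b11100010.
C[3]: P[3] ⊕ 0b11100010 = 0b01011010; E(K, 0b01011010) = 0b11011100.
C[4]: P[4] ⊕ 0b11011100 = 0b01000111; E(K, 0b01000111) = 0b01111111.
C[5]: P[5] ⊕ 0b01111111 = 0b11101110; E(K, 0b11101110) = 0b01001010.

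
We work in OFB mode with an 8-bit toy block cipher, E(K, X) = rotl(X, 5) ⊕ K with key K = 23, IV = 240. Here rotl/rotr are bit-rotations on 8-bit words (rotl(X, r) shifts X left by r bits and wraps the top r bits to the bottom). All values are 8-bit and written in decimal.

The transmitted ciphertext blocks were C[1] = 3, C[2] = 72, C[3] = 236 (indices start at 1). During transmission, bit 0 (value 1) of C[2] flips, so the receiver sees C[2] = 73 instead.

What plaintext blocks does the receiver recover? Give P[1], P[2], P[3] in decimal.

P[1] = 10, P[2] = 127, P[3] = 61

OFB decryption: S_i = E(K, S_{i−1}) with S_{0} = IV; P_i = C_i ⊕ S_i.
Only C[2] changed, to 73. In OFB, a change in C_i flips the same bit in P_i only; the keystream is unaffected. Decrypting the received ciphertext:
P[1]: S = E(K, 240) = 9; 3 ⊕ 9 = 10.
P[2]: S = E(K, 9) = 54; 73 ⊕ 54 = 127.
P[3]: S = E(K, 54) = 209; 236 ⊕ 209 = 61.
Blocks that differ from the original plaintext: P[2].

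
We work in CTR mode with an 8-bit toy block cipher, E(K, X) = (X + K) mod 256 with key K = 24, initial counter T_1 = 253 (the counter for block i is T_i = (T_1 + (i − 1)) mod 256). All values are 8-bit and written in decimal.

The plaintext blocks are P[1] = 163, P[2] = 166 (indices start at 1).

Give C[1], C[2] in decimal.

CTR encryption: S_i = E(K, T_i) where T_i is the counter for block i; C_i = P_i ⊕ S_i.
C[1]: T = 253, S = E(K, T) = 21; 163 ⊕ 21 = 182.
C[2]: T = 254, S = E(K, T) = 22; 166 ⊕ 22 = 176.

C[1] = 182, C[2] = 176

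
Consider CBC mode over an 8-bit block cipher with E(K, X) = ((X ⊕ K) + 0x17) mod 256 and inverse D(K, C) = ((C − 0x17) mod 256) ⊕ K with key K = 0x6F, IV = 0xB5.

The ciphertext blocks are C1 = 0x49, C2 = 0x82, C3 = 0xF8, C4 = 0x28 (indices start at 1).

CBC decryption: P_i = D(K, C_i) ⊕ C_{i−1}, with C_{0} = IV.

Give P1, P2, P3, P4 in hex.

P1: D(K, 0x49) = 0x5D; 0x5D ⊕ 0xB5 = 0xE8.
P2: D(K, 0x82) = 0x04; 0x04 ⊕ 0x49 = 0x4D.
P3: D(K, 0xF8) = 0x8E; 0x8E ⊕ 0x82 = 0x0C.
P4: D(K, 0x28) = 0x7E; 0x7E ⊕ 0xF8 = 0x86.

P1 = 0xE8, P2 = 0x4D, P3 = 0x0C, P4 = 0x86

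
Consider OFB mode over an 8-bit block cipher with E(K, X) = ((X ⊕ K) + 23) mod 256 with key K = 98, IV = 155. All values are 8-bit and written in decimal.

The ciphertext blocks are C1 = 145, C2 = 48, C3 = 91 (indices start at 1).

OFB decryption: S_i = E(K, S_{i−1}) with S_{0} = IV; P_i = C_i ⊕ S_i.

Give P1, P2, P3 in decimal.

P1 = 129, P2 = 185, P3 = 89

P1: S = E(K, 155) = 16; 145 ⊕ 16 = 129.
P2: S = E(K, 16) = 137; 48 ⊕ 137 = 185.
P3: S = E(K, 137) = 2; 91 ⊕ 2 = 89.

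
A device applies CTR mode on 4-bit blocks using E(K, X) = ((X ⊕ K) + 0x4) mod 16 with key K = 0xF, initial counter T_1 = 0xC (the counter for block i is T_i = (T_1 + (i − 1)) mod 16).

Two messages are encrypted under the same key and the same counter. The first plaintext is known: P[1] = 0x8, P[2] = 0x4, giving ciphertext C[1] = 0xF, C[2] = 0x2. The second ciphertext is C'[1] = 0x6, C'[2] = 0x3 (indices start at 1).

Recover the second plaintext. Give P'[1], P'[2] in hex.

P'[1] = 0x1, P'[2] = 0x5

In CTR with a reused counter, both messages share the same keystream S_i, so C_i ⊕ C'_i = P_i ⊕ P'_i and thus P'_i = P_i ⊕ C_i ⊕ C'_i.
P'[1]: 0x8 ⊕ 0xF ⊕ 0x6 = 0x1.
P'[2]: 0x4 ⊕ 0x2 ⊕ 0x3 = 0x5.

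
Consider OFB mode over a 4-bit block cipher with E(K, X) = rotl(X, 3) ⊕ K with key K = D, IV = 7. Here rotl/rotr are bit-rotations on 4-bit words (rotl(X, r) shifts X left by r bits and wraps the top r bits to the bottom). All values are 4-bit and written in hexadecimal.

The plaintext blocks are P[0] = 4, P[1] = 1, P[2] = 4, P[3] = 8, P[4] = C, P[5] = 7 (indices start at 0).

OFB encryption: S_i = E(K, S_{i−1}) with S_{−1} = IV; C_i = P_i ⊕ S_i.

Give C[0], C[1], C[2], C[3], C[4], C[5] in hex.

C[0] = 2, C[1] = F, C[2] = E, C[3] = 0, C[4] = 5, C[5] = 6

C[0]: S = E(K, 7) = 6; 4 ⊕ 6 = 2.
C[1]: S = E(K, 6) = E; 1 ⊕ E = F.
C[2]: S = E(K, E) = A; 4 ⊕ A = E.
C[3]: S = E(K, A) = 8; 8 ⊕ 8 = 0.
C[4]: S = E(K, 8) = 9; C ⊕ 9 = 5.
C[5]: S = E(K, 9) = 1; 7 ⊕ 1 = 6.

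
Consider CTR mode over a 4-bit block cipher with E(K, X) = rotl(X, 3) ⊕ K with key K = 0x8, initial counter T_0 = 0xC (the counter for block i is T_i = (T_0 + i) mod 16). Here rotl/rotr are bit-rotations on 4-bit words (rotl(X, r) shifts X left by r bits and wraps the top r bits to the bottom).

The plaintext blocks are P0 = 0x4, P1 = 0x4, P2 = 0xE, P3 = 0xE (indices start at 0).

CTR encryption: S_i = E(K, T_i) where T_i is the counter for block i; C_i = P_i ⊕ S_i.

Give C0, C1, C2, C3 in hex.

C0 = 0xA, C1 = 0x2, C2 = 0x1, C3 = 0x9

C0: T = 0xC, S = E(K, T) = 0xE; 0x4 ⊕ 0xE = 0xA.
C1: T = 0xD, S = E(K, T) = 0x6; 0x4 ⊕ 0x6 = 0x2.
C2: T = 0xE, S = E(K, T) = 0xF; 0xE ⊕ 0xF = 0x1.
C3: T = 0xF, S = E(K, T) = 0x7; 0xE ⊕ 0x7 = 0x9.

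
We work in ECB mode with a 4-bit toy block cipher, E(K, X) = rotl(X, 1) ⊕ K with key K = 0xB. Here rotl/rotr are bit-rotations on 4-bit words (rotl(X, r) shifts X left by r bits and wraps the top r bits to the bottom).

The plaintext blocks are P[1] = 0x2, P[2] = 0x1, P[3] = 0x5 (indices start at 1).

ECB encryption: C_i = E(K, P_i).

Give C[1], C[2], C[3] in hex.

C[1]: E(K, 0x2) = 0xF.
C[2]: E(K, 0x1) = 0x9.
C[3]: E(K, 0x5) = 0x1.

C[1] = 0xF, C[2] = 0x9, C[3] = 0x1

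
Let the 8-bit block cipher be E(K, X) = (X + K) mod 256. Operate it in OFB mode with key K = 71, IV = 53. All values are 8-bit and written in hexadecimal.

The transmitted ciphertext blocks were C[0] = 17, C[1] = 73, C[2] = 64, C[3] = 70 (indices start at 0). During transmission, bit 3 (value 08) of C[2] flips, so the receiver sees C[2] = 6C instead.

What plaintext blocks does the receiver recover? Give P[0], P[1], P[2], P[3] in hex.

OFB decryption: S_i = E(K, S_{i−1}) with S_{−1} = IV; P_i = C_i ⊕ S_i.
Only C[2] changed, to 6C. In OFB, a change in C_i flips the same bit in P_i only; the keystream is unaffected. Decrypting the received ciphertext:
P[0]: S = E(K, 53) = C4; 17 ⊕ C4 = D3.
P[1]: S = E(K, C4) = 35; 73 ⊕ 35 = 46.
P[2]: S = E(K, 35) = A6; 6C ⊕ A6 = CA.
P[3]: S = E(K, A6) = 17; 70 ⊕ 17 = 67.
Blocks that differ from the original plaintext: P[2].

P[0] = D3, P[1] = 46, P[2] = CA, P[3] = 67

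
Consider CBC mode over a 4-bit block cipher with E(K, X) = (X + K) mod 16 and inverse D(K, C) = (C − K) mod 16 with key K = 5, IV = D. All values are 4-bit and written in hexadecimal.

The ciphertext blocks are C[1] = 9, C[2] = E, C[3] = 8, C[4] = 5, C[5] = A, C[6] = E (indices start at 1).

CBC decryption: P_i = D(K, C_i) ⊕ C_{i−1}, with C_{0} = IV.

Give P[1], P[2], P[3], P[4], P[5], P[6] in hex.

P[1] = 9, P[2] = 0, P[3] = D, P[4] = 8, P[5] = 0, P[6] = 3

P[1]: D(K, 9) = 4; 4 ⊕ D = 9.
P[2]: D(K, E) = 9; 9 ⊕ 9 = 0.
P[3]: D(K, 8) = 3; 3 ⊕ E = D.
P[4]: D(K, 5) = 0; 0 ⊕ 8 = 8.
P[5]: D(K, A) = 5; 5 ⊕ 5 = 0.
P[6]: D(K, E) = 9; 9 ⊕ A = 3.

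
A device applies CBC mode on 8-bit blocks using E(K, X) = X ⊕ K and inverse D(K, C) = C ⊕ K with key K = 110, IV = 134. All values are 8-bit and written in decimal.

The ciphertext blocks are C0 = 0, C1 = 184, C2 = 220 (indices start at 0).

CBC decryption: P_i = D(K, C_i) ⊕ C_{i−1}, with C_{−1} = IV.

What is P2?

P2 = 10

P2: D(K, 220) = 178; 178 ⊕ 184 = 10.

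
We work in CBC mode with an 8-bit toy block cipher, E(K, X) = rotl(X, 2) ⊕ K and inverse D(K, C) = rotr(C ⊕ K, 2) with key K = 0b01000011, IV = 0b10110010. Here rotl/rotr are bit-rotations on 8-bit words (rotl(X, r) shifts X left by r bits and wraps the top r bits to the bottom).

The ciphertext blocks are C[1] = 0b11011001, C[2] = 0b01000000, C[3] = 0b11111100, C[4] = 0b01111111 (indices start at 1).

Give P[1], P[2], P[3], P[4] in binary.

P[1] = 0b00010100, P[2] = 0b00011001, P[3] = 0b10101111, P[4] = 0b11110011

CBC decryption: P_i = D(K, C_i) ⊕ C_{i−1}, with C_{0} = IV.
P[1]: D(K, 0b11011001) = 0b10100110; 0b10100110 ⊕ 0b10110010 = 0b00010100.
P[2]: D(K, 0b01000000) = 0b11000000; 0b11000000 ⊕ 0b11011001 = 0b00011001.
P[3]: D(K, 0b11111100) = 0b11101111; 0b11101111 ⊕ 0b01000000 = 0b10101111.
P[4]: D(K, 0b01111111) = 0b00001111; 0b00001111 ⊕ 0b11111100 = 0b11110011.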